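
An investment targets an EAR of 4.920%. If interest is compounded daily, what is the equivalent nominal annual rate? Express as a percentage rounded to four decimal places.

4.8031%

(1 + r/365)^365 − 1 = 0.04920, so 1 + r/365 = 1.04920^(1/365).
r/365 = 0.000132, so r = 0.048031 = 4.8031%.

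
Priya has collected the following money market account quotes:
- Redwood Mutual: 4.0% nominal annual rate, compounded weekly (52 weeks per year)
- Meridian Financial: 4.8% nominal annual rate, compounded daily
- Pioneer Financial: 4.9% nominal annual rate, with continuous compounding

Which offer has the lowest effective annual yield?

Redwood Mutual

Redwood Mutual: (1 + 0.040/52)^52 − 1 = 4.079%
Meridian Financial: (1 + 0.048/365)^365 − 1 = 4.917%
Pioneer Financial: e^0.049 − 1 = 5.022%
The lowest effective annual rate is Redwood Mutual at 4.079%.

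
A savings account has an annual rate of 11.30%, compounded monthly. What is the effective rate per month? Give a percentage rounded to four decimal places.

0.9417%

With a nominal annual rate compounded monthly, the periodic rate is the nominal rate divided by 12.
i = 0.1130 / 12 = 0.0094167 = 0.9417%.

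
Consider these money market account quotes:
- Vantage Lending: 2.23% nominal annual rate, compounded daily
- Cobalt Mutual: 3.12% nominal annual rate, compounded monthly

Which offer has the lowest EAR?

Vantage Lending

Vantage Lending: (1 + 0.0223/365)^365 − 1 = 2.255%
Cobalt Mutual: (1 + 0.0312/12)^12 − 1 = 3.165%
The lowest effective annual rate is Vantage Lending at 2.255%.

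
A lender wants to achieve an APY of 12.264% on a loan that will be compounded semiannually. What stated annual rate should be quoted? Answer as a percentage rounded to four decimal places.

11.9094%

(1 + r/2)^2 − 1 = 0.12264, so 1 + r/2 = 1.12264^(1/2).
r/2 = 0.059547, so r = 0.119094 = 11.9094%.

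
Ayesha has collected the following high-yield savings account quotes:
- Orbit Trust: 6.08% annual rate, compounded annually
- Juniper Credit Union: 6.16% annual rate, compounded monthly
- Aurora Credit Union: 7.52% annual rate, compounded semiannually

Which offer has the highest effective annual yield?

Aurora Credit Union

Orbit Trust: compounded annually, EAR = 6.080%
Juniper Credit Union: (1 + 0.0616/12)^12 − 1 = 6.337%
Aurora Credit Union: (1 + 0.0752/2)^2 − 1 = 7.661%
The highest effective annual rate is Aurora Credit Union at 7.661%.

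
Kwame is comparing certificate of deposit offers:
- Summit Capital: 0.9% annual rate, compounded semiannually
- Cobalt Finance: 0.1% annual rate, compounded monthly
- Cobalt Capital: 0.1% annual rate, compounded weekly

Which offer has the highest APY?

Summit Capital

Summit Capital: (1 + 0.009/2)^2 − 1 = 0.902%
Cobalt Finance: (1 + 0.001/12)^12 − 1 = 0.100%
Cobalt Capital: (1 + 0.001/52)^52 − 1 = 0.100%
The highest effective annual rate is Summit Capital at 0.902%.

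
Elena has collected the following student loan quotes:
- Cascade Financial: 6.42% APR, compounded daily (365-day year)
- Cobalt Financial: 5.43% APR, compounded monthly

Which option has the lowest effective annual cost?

Cobalt Financial

Cascade Financial: (1 + 0.0642/365)^365 − 1 = 6.630%
Cobalt Financial: (1 + 0.0543/12)^12 − 1 = 5.567%
The lowest effective annual rate is Cobalt Financial at 5.567%.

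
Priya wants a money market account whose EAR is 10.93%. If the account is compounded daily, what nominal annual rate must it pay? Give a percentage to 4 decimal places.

10.3744%

(1 + r/365)^365 − 1 = 0.1093, so 1 + r/365 = 1.1093^(1/365).
r/365 = 0.000284, so r = 0.103744 = 10.3744%.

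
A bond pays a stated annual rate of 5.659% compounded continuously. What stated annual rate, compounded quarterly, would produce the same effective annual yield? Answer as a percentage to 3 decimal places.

5.699%

EAR under continuous compounding: e^0.05659 − 1 = 0.058222.
Solve (1 + r/4)^4 = 1.058222: r/4 = 1.058222^(1/4) − 1 = 0.014248, so r = 0.056992 = 5.699%.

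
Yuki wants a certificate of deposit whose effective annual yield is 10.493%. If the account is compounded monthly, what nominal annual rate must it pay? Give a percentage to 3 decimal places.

(1 + r/12)^12 − 1 = 0.10493, so 1 + r/12 = 1.10493^(1/12).
r/12 = 0.008350, so r = 0.100198 = 10.020%.

10.020%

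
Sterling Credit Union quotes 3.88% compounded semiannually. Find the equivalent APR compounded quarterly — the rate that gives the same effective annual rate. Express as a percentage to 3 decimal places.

3.861%

EAR = (1 + 0.0388/2)^2 − 1 = 0.039176.
Solve (1 + r/4)^4 = 1.039176: r/4 = 1.039176^(1/4) − 1 = 0.009653, so r = 0.038614 = 3.861%.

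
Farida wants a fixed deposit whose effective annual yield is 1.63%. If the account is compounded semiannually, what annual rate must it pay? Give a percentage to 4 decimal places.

1.6234%

(1 + r/2)^2 − 1 = 0.0163, so 1 + r/2 = 1.0163^(1/2).
r/2 = 0.008117, so r = 0.016234 = 1.6234%.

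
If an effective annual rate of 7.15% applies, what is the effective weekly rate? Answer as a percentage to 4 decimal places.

The per-week rate i satisfies (1 + i)^52 = 1 + 0.0715.
i = 1.0715^(1/52) − 1 = 0.0013290 = 0.1329%.

0.1329%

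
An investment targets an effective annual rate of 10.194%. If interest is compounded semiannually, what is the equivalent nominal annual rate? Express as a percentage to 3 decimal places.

9.947%

(1 + r/2)^2 − 1 = 0.10194, so 1 + r/2 = 1.10194^(1/2).
r/2 = 0.049733, so r = 0.099467 = 9.947%.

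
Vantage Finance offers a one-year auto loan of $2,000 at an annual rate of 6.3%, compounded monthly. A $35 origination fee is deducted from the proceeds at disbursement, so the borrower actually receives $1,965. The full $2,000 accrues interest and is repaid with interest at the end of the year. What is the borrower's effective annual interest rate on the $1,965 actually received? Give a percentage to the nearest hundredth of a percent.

Amount owed after one year: 2,000 × (1 + 0.063/12)^12 = 2,000 × 1.064851 = $2,129.70.
Effective rate on net proceeds: 2,129.70 / 1,965 − 1 = 0.083818 = 8.38%.

8.38%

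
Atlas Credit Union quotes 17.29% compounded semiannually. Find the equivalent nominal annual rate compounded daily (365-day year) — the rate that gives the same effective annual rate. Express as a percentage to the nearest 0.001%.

16.587%

EAR = (1 + 0.1729/2)^2 − 1 = 0.180374.
Solve (1 + r/365)^365 = 1.180374: r/365 = 1.180374^(1/365) − 1 = 0.000454, so r = 0.165869 = 16.587%.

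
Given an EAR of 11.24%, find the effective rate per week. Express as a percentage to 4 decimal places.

The per-week rate i satisfies (1 + i)^52 = 1 + 0.1124.
i = 1.1124^(1/52) − 1 = 0.0020506 = 0.2051%.

0.2051%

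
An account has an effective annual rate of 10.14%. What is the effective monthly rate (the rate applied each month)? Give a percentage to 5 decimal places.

0.80810%

The per-month rate i satisfies (1 + i)^12 = 1 + 0.1014.
i = 1.1014^(1/12) − 1 = 0.0080810 = 0.80810%.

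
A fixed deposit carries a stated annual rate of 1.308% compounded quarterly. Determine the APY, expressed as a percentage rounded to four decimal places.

1.3144%

EAR = (1 + 0.01308/4)^4 − 1.
= (1 + 0.003270)^4 − 1 = 1.013144 − 1 = 1.3144%.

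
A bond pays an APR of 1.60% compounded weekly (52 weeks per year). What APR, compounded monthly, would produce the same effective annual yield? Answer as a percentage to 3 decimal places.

EAR = (1 + 0.0160/52)^52 − 1 = 0.016126.
Solve (1 + r/12)^12 = 1.016126: r/12 = 1.016126^(1/12) − 1 = 0.001334, so r = 0.016008 = 1.601%.

1.601%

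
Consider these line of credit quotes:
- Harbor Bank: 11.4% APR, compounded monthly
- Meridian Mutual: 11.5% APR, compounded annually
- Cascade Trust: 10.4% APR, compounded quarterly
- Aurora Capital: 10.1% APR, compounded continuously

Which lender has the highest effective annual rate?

Harbor Bank: (1 + 0.114/12)^12 − 1 = 12.015%
Meridian Mutual: compounded annually, EAR = 11.500%
Cascade Trust: (1 + 0.104/4)^4 − 1 = 10.813%
Aurora Capital: e^0.101 − 1 = 10.628%
The highest effective annual rate is Harbor Bank at 12.015%.

Harbor Bank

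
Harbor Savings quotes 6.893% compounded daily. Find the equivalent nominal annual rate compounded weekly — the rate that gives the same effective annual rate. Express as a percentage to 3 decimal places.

EAR = (1 + 0.06893/365)^365 − 1 = 0.071354.
Solve (1 + r/52)^52 = 1.071354: r/52 = 1.071354^(1/52) − 1 = 0.001326, so r = 0.068969 = 6.897%.

6.897%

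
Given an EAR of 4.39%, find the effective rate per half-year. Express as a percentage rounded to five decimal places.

2.17142%

The per-half-year rate i satisfies (1 + i)^2 = 1 + 0.0439.
i = 1.0439^(1/2) − 1 = 0.0217142 = 2.17142%.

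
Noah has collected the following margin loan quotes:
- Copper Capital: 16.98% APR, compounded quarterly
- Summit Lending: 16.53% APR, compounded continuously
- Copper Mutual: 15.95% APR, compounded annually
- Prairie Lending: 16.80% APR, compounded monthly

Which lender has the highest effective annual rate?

Copper Capital: (1 + 0.1698/4)^4 − 1 = 18.092%
Summit Lending: e^0.1653 − 1 = 17.975%
Copper Mutual: compounded annually, EAR = 15.950%
Prairie Lending: (1 + 0.1680/12)^12 − 1 = 18.156%
The highest effective annual rate is Prairie Lending at 18.156%.

Prairie Lending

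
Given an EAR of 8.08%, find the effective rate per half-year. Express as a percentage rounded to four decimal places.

3.9615%

The per-half-year rate i satisfies (1 + i)^2 = 1 + 0.0808.
i = 1.0808^(1/2) − 1 = 0.0396153 = 3.9615%.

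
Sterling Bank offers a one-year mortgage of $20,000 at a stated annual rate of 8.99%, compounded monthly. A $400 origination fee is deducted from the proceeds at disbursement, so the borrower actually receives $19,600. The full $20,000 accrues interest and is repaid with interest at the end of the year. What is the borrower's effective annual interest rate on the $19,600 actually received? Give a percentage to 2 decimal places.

Amount owed after one year: 20,000 × (1 + 0.0899/12)^12 = 20,000 × 1.093698 = $21,873.97.
Effective rate on net proceeds: 21,873.97 / 19,600 − 1 = 0.116019 = 11.60%.

11.60%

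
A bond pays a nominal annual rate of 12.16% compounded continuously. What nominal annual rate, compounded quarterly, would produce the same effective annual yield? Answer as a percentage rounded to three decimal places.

12.347%

EAR under continuous compounding: e^0.1216 − 1 = 0.129302.
Solve (1 + r/4)^4 = 1.129302: r/4 = 1.129302^(1/4) − 1 = 0.030867, so r = 0.123467 = 12.347%.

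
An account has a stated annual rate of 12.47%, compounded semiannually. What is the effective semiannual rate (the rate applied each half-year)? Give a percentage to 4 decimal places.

With a nominal annual rate compounded semiannually, the periodic rate is the nominal rate divided by 2.
i = 0.1247 / 2 = 0.0623500 = 6.2350%.

6.2350%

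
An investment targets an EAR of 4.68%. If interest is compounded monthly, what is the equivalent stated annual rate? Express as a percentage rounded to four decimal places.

4.5825%

(1 + r/12)^12 − 1 = 0.0468, so 1 + r/12 = 1.0468^(1/12).
r/12 = 0.003819, so r = 0.045825 = 4.5825%.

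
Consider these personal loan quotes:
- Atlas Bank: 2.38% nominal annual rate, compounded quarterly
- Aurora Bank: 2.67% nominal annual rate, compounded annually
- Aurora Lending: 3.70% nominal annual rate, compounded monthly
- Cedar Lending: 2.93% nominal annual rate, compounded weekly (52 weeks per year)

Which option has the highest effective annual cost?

Atlas Bank: (1 + 0.0238/4)^4 − 1 = 2.401%
Aurora Bank: compounded annually, EAR = 2.670%
Aurora Lending: (1 + 0.0370/12)^12 − 1 = 3.763%
Cedar Lending: (1 + 0.0293/52)^52 − 1 = 2.972%
The highest effective annual rate is Aurora Lending at 3.763%.

Aurora Lending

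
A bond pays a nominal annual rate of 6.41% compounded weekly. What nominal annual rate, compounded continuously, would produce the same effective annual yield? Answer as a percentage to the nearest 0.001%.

6.406%

EAR = (1 + 0.0641/52)^52 − 1 = 0.066157.
Equivalent continuous rate: r = ln(1 + 0.066157) = 0.064061 = 6.406%.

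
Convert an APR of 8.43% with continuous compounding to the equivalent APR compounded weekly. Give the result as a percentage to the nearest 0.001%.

EAR under continuous compounding: e^0.0843 − 1 = 0.087955.
Solve (1 + r/52)^52 = 1.087955: r/52 = 1.087955^(1/52) − 1 = 0.001622, so r = 0.084368 = 8.437%.

8.437%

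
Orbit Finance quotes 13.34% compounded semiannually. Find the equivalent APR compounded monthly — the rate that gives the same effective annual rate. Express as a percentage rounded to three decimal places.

EAR = (1 + 0.1334/2)^2 − 1 = 0.137849.
Solve (1 + r/12)^12 = 1.137849: r/12 = 1.137849^(1/12) − 1 = 0.010820, so r = 0.129837 = 12.984%.

12.984%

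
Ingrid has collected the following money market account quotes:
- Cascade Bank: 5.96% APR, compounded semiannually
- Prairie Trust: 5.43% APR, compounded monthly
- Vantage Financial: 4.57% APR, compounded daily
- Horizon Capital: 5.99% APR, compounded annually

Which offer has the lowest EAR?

Vantage Financial

Cascade Bank: (1 + 0.0596/2)^2 − 1 = 6.049%
Prairie Trust: (1 + 0.0543/12)^12 − 1 = 5.567%
Vantage Financial: (1 + 0.0457/365)^365 − 1 = 4.676%
Horizon Capital: compounded annually, EAR = 5.990%
The lowest effective annual rate is Vantage Financial at 4.676%.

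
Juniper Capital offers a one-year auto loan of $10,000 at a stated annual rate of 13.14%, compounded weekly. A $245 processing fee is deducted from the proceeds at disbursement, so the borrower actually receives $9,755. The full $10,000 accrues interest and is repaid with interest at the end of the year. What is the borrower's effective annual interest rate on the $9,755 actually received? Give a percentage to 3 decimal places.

16.887%

Amount owed after one year: 10,000 × (1 + 0.1314/52)^52 = 10,000 × 1.140235 = $11,402.35.
Effective rate on net proceeds: 11,402.35 / 9,755 − 1 = 0.168872 = 16.887%.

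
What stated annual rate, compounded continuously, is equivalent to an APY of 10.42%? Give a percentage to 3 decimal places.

Continuous: nominal r satisfies e^r − 1 = 0.1042.
r = ln(1 + 0.1042) = ln(1.1042) = 0.099121 = 9.912%.

9.912%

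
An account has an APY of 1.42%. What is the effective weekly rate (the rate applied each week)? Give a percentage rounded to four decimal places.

The per-week rate i satisfies (1 + i)^52 = 1 + 0.0142.
i = 1.0142^(1/52) − 1 = 0.0002712 = 0.0271%.

0.0271%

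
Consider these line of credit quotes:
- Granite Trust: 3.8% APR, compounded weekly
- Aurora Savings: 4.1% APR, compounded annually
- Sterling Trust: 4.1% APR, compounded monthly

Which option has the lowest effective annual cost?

Granite Trust: (1 + 0.038/52)^52 − 1 = 3.872%
Aurora Savings: compounded annually, EAR = 4.100%
Sterling Trust: (1 + 0.041/12)^12 − 1 = 4.178%
The lowest effective annual rate is Granite Trust at 3.872%.

Granite Trust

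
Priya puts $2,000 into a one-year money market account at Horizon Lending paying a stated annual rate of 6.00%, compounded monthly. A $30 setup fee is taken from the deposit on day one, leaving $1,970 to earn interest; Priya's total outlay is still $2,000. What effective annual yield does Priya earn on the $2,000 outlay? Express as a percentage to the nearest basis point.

4.58%

Value after one year: 1,970 × (1 + 0.0600/12)^12 = 1,970 × 1.061678 = $2,091.51.
Effective yield on the $2,000 outlay: 2,091.51 / 2,000 − 1 = 0.045753 = 4.58%.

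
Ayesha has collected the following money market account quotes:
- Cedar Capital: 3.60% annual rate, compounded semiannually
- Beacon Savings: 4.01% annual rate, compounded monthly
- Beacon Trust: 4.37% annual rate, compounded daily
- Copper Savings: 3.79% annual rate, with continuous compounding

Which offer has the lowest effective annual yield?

Cedar Capital: (1 + 0.0360/2)^2 − 1 = 3.632%
Beacon Savings: (1 + 0.0401/12)^12 − 1 = 4.085%
Beacon Trust: (1 + 0.0437/365)^365 − 1 = 4.467%
Copper Savings: e^0.0379 − 1 = 3.863%
The lowest effective annual rate is Cedar Capital at 3.632%.

Cedar Capital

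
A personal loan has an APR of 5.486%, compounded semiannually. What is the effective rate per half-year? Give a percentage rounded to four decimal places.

2.7430%

With a nominal annual rate compounded semiannually, the periodic rate is the nominal rate divided by 2.
i = 0.05486 / 2 = 0.0274300 = 2.7430%.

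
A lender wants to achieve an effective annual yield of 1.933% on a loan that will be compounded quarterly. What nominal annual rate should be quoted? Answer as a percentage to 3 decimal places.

1.919%

(1 + r/4)^4 − 1 = 0.01933, so 1 + r/4 = 1.01933^(1/4).
r/4 = 0.004798, so r = 0.019191 = 1.919%.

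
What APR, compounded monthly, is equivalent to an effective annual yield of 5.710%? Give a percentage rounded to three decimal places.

(1 + r/12)^12 − 1 = 0.05710, so 1 + r/12 = 1.05710^(1/12).
r/12 = 0.004638, so r = 0.055658 = 5.566%.

5.566%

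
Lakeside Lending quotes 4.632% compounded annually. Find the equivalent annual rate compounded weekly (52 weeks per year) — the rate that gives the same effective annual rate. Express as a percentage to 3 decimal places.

4.530%

Compounded annually, EAR = nominal = 0.046320.
Solve (1 + r/52)^52 = 1.046320: r/52 = 1.046320^(1/52) − 1 = 0.000871, so r = 0.045299 = 4.530%.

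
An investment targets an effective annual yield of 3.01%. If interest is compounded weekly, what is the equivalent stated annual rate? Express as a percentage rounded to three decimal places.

2.966%

(1 + r/52)^52 − 1 = 0.0301, so 1 + r/52 = 1.0301^(1/52).
r/52 = 0.000570, so r = 0.029664 = 2.966%.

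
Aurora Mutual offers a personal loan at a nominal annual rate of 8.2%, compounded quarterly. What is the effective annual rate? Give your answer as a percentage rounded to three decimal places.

EAR = (1 + 0.082/4)^4 − 1.
= (1 + 0.020500)^4 − 1 = 1.084556 − 1 = 8.456%.

8.456%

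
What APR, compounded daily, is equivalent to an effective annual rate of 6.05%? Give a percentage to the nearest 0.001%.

5.875%

(1 + r/365)^365 − 1 = 0.0605, so 1 + r/365 = 1.0605^(1/365).
r/365 = 0.000161, so r = 0.058745 = 5.875%.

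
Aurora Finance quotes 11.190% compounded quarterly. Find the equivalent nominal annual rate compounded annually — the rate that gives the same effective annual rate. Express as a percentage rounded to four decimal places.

11.6684%

EAR = (1 + 0.11190/4)^4 − 1 = 0.116684.
Compounded annually, the equivalent nominal rate is the EAR itself: 11.6684%.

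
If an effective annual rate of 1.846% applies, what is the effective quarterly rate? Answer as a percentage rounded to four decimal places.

0.4583%

The per-quarter rate i satisfies (1 + i)^4 = 1 + 0.01846.
i = 1.01846^(1/4) − 1 = 0.0045834 = 0.4583%.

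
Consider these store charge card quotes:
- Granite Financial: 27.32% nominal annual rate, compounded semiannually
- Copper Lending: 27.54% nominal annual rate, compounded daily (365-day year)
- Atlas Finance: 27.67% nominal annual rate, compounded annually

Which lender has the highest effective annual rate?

Copper Lending

Granite Financial: (1 + 0.2732/2)^2 − 1 = 29.186%
Copper Lending: (1 + 0.2754/365)^365 − 1 = 31.692%
Atlas Finance: compounded annually, EAR = 27.670%
The highest effective annual rate is Copper Lending at 31.692%.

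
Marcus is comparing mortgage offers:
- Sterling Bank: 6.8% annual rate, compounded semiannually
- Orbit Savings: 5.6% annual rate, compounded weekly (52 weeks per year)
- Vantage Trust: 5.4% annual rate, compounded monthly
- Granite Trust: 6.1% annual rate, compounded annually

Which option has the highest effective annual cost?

Sterling Bank

Sterling Bank: (1 + 0.068/2)^2 − 1 = 6.916%
Orbit Savings: (1 + 0.056/52)^52 − 1 = 5.757%
Vantage Trust: (1 + 0.054/12)^12 − 1 = 5.536%
Granite Trust: compounded annually, EAR = 6.100%
The highest effective annual rate is Sterling Bank at 6.916%.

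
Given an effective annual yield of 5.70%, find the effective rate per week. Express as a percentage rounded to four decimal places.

0.1067%

The per-week rate i satisfies (1 + i)^52 = 1 + 0.0570.
i = 1.0570^(1/52) − 1 = 0.0010666 = 0.1067%.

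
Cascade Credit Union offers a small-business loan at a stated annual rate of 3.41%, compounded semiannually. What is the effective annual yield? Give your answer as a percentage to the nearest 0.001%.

3.439%

EAR = (1 + 0.0341/2)^2 − 1.
= (1 + 0.017050)^2 − 1 = 1.034391 − 1 = 3.439%.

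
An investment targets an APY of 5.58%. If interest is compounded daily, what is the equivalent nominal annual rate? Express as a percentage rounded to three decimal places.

(1 + r/365)^365 − 1 = 0.0558, so 1 + r/365 = 1.0558^(1/365).
r/365 = 0.000149, so r = 0.054303 = 5.430%.

5.430%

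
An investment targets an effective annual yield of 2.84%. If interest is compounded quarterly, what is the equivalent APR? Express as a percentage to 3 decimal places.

2.810%

(1 + r/4)^4 − 1 = 0.0284, so 1 + r/4 = 1.0284^(1/4).
r/4 = 0.007026, so r = 0.028102 = 2.810%.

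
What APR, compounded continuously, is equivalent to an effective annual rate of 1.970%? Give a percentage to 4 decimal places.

Continuous: nominal r satisfies e^r − 1 = 0.01970.
r = ln(1 + 0.01970) = ln(1.01970) = 0.019508 = 1.9508%.

1.9508%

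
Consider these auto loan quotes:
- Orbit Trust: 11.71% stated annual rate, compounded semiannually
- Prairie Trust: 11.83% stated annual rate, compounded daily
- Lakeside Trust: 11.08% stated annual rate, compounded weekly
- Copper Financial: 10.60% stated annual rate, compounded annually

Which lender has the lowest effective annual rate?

Orbit Trust: (1 + 0.1171/2)^2 − 1 = 12.053%
Prairie Trust: (1 + 0.1183/365)^365 − 1 = 12.556%
Lakeside Trust: (1 + 0.1108/52)^52 − 1 = 11.704%
Copper Financial: compounded annually, EAR = 10.600%
The lowest effective annual rate is Copper Financial at 10.600%.

Copper Financial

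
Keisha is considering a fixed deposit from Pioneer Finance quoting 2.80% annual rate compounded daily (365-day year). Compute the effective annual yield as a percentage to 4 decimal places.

EAR = (1 + 0.0280/365)^365 − 1.
= 1.028395 − 1 = 2.8395%.

2.8395%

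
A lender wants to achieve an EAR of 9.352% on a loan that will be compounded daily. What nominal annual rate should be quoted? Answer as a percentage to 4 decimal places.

(1 + r/365)^365 − 1 = 0.09352, so 1 + r/365 = 1.09352^(1/365).
r/365 = 0.000245, so r = 0.089413 = 8.9413%.

8.9413%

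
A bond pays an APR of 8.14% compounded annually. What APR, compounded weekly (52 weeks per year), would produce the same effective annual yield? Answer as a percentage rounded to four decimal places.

7.8315%

Compounded annually, EAR = nominal = 0.081400.
Solve (1 + r/52)^52 = 1.081400: r/52 = 1.081400^(1/52) − 1 = 0.001506, so r = 0.078315 = 7.8315%.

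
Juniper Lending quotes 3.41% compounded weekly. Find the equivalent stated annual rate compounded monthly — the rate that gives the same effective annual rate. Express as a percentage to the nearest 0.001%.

3.414%

EAR = (1 + 0.0341/52)^52 − 1 = 0.034677.
Solve (1 + r/12)^12 = 1.034677: r/12 = 1.034677^(1/12) − 1 = 0.002845, so r = 0.034137 = 3.414%.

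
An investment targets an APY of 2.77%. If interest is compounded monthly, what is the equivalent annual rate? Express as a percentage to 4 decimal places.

(1 + r/12)^12 − 1 = 0.0277, so 1 + r/12 = 1.0277^(1/12).
r/12 = 0.002280, so r = 0.027354 = 2.7354%.

2.7354%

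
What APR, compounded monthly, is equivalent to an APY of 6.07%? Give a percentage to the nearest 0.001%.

(1 + r/12)^12 − 1 = 0.0607, so 1 + r/12 = 1.0607^(1/12).
r/12 = 0.004923, so r = 0.059074 = 5.907%.

5.907%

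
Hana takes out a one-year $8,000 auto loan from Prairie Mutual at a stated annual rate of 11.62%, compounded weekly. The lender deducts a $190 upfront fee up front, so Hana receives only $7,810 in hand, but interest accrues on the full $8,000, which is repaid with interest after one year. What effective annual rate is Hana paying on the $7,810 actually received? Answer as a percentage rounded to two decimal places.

Amount owed after one year: 8,000 × (1 + 0.1162/52)^52 = 8,000 × 1.123075 = $8,984.60.
Effective rate on net proceeds: 8,984.60 / 7,810 − 1 = 0.150397 = 15.04%.

15.04%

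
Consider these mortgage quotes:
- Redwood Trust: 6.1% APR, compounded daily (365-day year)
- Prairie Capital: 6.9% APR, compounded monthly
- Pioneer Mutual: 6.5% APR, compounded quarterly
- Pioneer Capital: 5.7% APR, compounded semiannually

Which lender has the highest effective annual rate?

Redwood Trust: (1 + 0.061/365)^365 − 1 = 6.289%
Prairie Capital: (1 + 0.069/12)^12 − 1 = 7.122%
Pioneer Mutual: (1 + 0.065/4)^4 − 1 = 6.660%
Pioneer Capital: (1 + 0.057/2)^2 − 1 = 5.781%
The highest effective annual rate is Prairie Capital at 7.122%.

Prairie Capital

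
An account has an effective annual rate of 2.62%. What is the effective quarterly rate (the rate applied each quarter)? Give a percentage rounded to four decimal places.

0.6487%

The per-quarter rate i satisfies (1 + i)^4 = 1 + 0.0262.
i = 1.0262^(1/4) − 1 = 0.0064866 = 0.6487%.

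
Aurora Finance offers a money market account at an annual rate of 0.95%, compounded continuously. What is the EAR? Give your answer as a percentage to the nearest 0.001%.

With continuous compounding, EAR = e^0.0095 − 1.
e^0.0095 = 1.009545, so EAR = 0.009545 = 0.955%.

0.955%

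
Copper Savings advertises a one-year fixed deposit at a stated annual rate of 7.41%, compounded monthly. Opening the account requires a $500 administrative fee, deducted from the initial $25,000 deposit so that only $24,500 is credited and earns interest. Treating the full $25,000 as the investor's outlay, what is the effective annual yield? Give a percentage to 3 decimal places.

5.514%

Value after one year: 24,500 × (1 + 0.0741/12)^12 = 24,500 × 1.076669 = $26,378.39.
Effective yield on the $25,000 outlay: 26,378.39 / 25,000 − 1 = 0.055136 = 5.514%.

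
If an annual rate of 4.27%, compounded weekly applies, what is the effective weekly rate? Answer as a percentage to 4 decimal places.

0.0821%

With a nominal annual rate compounded weekly, the periodic rate is the nominal rate divided by 52.
i = 0.0427 / 52 = 0.0008212 = 0.0821%.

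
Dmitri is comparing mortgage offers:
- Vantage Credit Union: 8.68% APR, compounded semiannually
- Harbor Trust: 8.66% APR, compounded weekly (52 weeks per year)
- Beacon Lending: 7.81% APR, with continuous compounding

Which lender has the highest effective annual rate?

Vantage Credit Union: (1 + 0.0868/2)^2 − 1 = 8.868%
Harbor Trust: (1 + 0.0866/52)^52 − 1 = 9.038%
Beacon Lending: e^0.0781 − 1 = 8.123%
The highest effective annual rate is Harbor Trust at 9.038%.

Harbor Trust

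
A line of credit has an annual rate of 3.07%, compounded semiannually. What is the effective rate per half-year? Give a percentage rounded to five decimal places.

With a nominal annual rate compounded semiannually, the periodic rate is the nominal rate divided by 2.
i = 0.0307 / 2 = 0.0153500 = 1.53500%.

1.53500%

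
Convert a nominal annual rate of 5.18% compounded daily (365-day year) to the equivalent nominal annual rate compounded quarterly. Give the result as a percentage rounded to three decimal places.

EAR = (1 + 0.0518/365)^365 − 1 = 0.053161.
Solve (1 + r/4)^4 = 1.053161: r/4 = 1.053161^(1/4) − 1 = 0.013033, so r = 0.052133 = 5.213%.

5.213%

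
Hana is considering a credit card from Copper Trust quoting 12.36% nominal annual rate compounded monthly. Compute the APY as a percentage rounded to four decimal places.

13.0848%

EAR = (1 + 0.1236/12)^12 − 1.
= 1.130848 − 1 = 13.0848%.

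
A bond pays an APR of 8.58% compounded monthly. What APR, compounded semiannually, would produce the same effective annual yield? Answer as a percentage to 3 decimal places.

EAR = (1 + 0.0858/12)^12 − 1 = 0.089256.
Solve (1 + r/2)^2 = 1.089256: r/2 = 1.089256^(1/2) − 1 = 0.043674, so r = 0.087348 = 8.735%.

8.735%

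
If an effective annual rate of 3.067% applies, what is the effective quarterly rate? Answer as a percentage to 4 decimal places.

The per-quarter rate i satisfies (1 + i)^4 = 1 + 0.03067.
i = 1.03067^(1/4) − 1 = 0.0075809 = 0.7581%.

0.7581%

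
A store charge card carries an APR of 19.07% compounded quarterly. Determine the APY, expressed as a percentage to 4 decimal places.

20.4776%

EAR = (1 + 0.1907/4)^4 − 1.
= (1 + 0.047675)^4 − 1 = 1.204776 − 1 = 20.4776%.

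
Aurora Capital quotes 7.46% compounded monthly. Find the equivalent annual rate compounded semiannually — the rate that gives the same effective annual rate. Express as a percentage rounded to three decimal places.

EAR = (1 + 0.0746/12)^12 − 1 = 0.077204.
Solve (1 + r/2)^2 = 1.077204: r/2 = 1.077204^(1/2) − 1 = 0.037885, so r = 0.075769 = 7.577%.

7.577%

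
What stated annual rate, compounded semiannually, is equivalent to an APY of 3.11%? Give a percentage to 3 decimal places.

3.086%

(1 + r/2)^2 − 1 = 0.0311, so 1 + r/2 = 1.0311^(1/2).
r/2 = 0.015431, so r = 0.030862 = 3.086%.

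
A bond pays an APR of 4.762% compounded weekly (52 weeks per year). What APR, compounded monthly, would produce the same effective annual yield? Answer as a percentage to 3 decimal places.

EAR = (1 + 0.04762/52)^52 − 1 = 0.048749.
Solve (1 + r/12)^12 = 1.048749: r/12 = 1.048749^(1/12) − 1 = 0.003974, so r = 0.047693 = 4.769%.

4.769%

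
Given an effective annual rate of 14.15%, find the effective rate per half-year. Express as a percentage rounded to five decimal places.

6.84100%

The per-half-year rate i satisfies (1 + i)^2 = 1 + 0.1415.
i = 1.1415^(1/2) − 1 = 0.0684100 = 6.84100%.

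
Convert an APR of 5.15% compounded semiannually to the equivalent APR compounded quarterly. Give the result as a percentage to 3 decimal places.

5.117%

EAR = (1 + 0.0515/2)^2 − 1 = 0.052163.
Solve (1 + r/4)^4 = 1.052163: r/4 = 1.052163^(1/4) − 1 = 0.012793, so r = 0.051173 = 5.117%.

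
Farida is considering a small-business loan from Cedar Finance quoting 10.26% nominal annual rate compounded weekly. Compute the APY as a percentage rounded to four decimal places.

EAR = (1 + 0.1026/52)^52 − 1.
= (1 + 0.001973)^52 − 1 = 1.107936 − 1 = 10.7936%.

10.7936%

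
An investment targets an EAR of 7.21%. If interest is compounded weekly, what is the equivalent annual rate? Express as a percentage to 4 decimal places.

(1 + r/52)^52 − 1 = 0.0721, so 1 + r/52 = 1.0721^(1/52).
r/52 = 0.001340, so r = 0.069666 = 6.9666%.

6.9666%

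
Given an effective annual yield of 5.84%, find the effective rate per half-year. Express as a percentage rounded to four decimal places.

2.8786%

The per-half-year rate i satisfies (1 + i)^2 = 1 + 0.0584.
i = 1.0584^(1/2) − 1 = 0.0287857 = 2.8786%.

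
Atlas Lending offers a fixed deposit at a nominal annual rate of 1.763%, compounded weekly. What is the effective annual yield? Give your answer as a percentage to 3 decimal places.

1.778%

EAR = (1 + 0.01763/52)^52 − 1.
= (1 + 0.000339)^52 − 1 = 1.017783 − 1 = 1.778%.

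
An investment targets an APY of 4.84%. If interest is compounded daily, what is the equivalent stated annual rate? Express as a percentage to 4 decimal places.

(1 + r/365)^365 − 1 = 0.0484, so 1 + r/365 = 1.0484^(1/365).
r/365 = 0.000130, so r = 0.047268 = 4.7268%.

4.7268%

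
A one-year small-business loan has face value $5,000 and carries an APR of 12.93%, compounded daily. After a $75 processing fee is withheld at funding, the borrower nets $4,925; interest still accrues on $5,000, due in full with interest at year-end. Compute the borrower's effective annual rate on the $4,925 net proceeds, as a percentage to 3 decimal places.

Amount owed after one year: 5,000 × (1 + 0.1293/365)^365 = 5,000 × 1.138005 = $5,690.03.
Effective rate on net proceeds: 5,690.03 / 4,925 − 1 = 0.155335 = 15.534%.

15.534%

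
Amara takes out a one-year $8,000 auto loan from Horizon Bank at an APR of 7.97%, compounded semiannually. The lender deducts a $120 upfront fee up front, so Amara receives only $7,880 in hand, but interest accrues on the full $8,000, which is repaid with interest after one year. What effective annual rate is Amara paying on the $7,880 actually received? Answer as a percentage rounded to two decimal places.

9.78%

Amount owed after one year: 8,000 × (1 + 0.0797/2)^2 = 8,000 × 1.081288 = $8,650.30.
Effective rate on net proceeds: 8,650.30 / 7,880 − 1 = 0.097754 = 9.78%.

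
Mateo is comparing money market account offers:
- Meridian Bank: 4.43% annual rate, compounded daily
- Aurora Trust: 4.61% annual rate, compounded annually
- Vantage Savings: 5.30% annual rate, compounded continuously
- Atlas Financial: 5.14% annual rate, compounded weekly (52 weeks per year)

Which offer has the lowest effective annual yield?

Meridian Bank

Meridian Bank: (1 + 0.0443/365)^365 − 1 = 4.529%
Aurora Trust: compounded annually, EAR = 4.610%
Vantage Savings: e^0.0530 − 1 = 5.443%
Atlas Financial: (1 + 0.0514/52)^52 − 1 = 5.272%
The lowest effective annual rate is Meridian Bank at 4.529%.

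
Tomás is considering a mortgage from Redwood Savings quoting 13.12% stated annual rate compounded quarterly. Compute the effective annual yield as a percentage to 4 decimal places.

EAR = (1 + 0.1312/4)^4 − 1.
= (1 + 0.032800)^4 − 1 = 1.137797 − 1 = 13.7797%.

13.7797%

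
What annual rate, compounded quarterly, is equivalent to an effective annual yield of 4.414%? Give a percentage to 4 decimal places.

(1 + r/4)^4 − 1 = 0.04414, so 1 + r/4 = 1.04414^(1/4).
r/4 = 0.010857, so r = 0.043428 = 4.3428%.

4.3428%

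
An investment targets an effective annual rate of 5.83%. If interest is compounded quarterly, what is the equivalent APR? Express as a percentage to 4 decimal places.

5.7067%

(1 + r/4)^4 − 1 = 0.0583, so 1 + r/4 = 1.0583^(1/4).
r/4 = 0.014267, so r = 0.057067 = 5.7067%.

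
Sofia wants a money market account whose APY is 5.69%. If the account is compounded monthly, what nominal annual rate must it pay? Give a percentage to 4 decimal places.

(1 + r/12)^12 − 1 = 0.0569, so 1 + r/12 = 1.0569^(1/12).
r/12 = 0.004622, so r = 0.055468 = 5.5468%.

5.5468%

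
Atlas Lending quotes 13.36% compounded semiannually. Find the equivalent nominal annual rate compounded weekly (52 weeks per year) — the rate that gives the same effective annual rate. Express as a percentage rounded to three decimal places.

12.949%

EAR = (1 + 0.1336/2)^2 − 1 = 0.138062.
Solve (1 + r/52)^52 = 1.138062: r/52 = 1.138062^(1/52) − 1 = 0.002490, so r = 0.129488 = 12.949%.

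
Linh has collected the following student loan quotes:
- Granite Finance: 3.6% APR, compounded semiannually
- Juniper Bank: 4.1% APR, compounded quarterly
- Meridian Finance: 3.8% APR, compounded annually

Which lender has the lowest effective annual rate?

Granite Finance: (1 + 0.036/2)^2 − 1 = 3.632%
Juniper Bank: (1 + 0.041/4)^4 − 1 = 4.163%
Meridian Finance: compounded annually, EAR = 3.800%
The lowest effective annual rate is Granite Finance at 3.632%.

Granite Finance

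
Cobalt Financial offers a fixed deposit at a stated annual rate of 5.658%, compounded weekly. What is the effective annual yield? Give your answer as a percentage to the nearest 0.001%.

EAR = (1 + 0.05658/52)^52 − 1.
= (1 + 0.001088)^52 − 1 = 1.058179 − 1 = 5.818%.

5.818%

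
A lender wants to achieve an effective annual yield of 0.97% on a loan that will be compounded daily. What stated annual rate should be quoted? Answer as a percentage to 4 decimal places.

(1 + r/365)^365 − 1 = 0.0097, so 1 + r/365 = 1.0097^(1/365).
r/365 = 0.000026, so r = 0.009653 = 0.9653%.

0.9653%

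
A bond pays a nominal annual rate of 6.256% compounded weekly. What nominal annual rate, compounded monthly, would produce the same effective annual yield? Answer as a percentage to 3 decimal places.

EAR = (1 + 0.06256/52)^52 − 1 = 0.064518.
Solve (1 + r/12)^12 = 1.064518: r/12 = 1.064518^(1/12) − 1 = 0.005224, so r = 0.062686 = 6.269%.

6.269%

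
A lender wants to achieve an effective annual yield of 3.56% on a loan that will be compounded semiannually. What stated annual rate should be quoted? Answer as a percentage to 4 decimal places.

3.5289%

(1 + r/2)^2 − 1 = 0.0356, so 1 + r/2 = 1.0356^(1/2).
r/2 = 0.017644, so r = 0.035289 = 3.5289%.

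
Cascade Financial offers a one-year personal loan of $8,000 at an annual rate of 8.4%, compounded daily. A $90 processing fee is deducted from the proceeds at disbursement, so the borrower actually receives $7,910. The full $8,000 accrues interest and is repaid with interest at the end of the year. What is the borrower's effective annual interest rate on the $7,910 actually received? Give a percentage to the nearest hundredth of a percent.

Amount owed after one year: 8,000 × (1 + 0.084/365)^365 = 8,000 × 1.087618 = $8,700.95.
Effective rate on net proceeds: 8,700.95 / 7,910 − 1 = 0.099993 = 10.00%.

10.00%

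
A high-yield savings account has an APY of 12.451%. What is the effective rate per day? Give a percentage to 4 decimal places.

0.0322%

The per-day rate i satisfies (1 + i)^365 = 1 + 0.12451.
i = 1.12451^(1/365) − 1 = 0.0003216 = 0.0322%.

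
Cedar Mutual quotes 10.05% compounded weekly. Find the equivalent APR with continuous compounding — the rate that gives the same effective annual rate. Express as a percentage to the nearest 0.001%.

10.040%

EAR = (1 + 0.1005/52)^52 − 1 = 0.105616.
Equivalent continuous rate: r = ln(1 + 0.105616) = 0.100403 = 10.040%.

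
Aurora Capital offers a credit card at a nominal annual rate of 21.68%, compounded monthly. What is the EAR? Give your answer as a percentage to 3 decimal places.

EAR = (1 + 0.2168/12)^12 − 1.
= 1.239694 − 1 = 23.969%.

23.969%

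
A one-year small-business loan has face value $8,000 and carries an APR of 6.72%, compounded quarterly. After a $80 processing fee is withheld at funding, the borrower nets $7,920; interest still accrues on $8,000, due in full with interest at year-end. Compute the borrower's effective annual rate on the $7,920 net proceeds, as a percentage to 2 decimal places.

7.97%

Amount owed after one year: 8,000 × (1 + 0.0672/4)^4 = 8,000 × 1.068912 = $8,551.30.
Effective rate on net proceeds: 8,551.30 / 7,920 − 1 = 0.079710 = 7.97%.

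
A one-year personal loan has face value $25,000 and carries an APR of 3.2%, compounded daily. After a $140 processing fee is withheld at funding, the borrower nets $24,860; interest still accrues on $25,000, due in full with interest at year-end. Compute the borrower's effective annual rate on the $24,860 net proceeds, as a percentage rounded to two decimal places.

Amount owed after one year: 25,000 × (1 + 0.032/365)^365 = 25,000 × 1.032516 = $25,812.90.
Effective rate on net proceeds: 25,812.90 / 24,860 − 1 = 0.038331 = 3.83%.

3.83%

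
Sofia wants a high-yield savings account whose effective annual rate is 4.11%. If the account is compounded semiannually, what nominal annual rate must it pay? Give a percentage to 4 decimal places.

4.0686%

(1 + r/2)^2 − 1 = 0.0411, so 1 + r/2 = 1.0411^(1/2).
r/2 = 0.020343, so r = 0.040686 = 4.0686%.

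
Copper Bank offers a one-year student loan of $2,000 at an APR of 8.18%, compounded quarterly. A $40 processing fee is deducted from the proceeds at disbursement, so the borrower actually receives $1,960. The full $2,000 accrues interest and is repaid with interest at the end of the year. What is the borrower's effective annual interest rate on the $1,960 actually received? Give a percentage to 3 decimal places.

10.647%

Amount owed after one year: 2,000 × (1 + 0.0818/4)^4 = 2,000 × 1.084344 = $2,168.69.
Effective rate on net proceeds: 2,168.69 / 1,960 − 1 = 0.106473 = 10.647%.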